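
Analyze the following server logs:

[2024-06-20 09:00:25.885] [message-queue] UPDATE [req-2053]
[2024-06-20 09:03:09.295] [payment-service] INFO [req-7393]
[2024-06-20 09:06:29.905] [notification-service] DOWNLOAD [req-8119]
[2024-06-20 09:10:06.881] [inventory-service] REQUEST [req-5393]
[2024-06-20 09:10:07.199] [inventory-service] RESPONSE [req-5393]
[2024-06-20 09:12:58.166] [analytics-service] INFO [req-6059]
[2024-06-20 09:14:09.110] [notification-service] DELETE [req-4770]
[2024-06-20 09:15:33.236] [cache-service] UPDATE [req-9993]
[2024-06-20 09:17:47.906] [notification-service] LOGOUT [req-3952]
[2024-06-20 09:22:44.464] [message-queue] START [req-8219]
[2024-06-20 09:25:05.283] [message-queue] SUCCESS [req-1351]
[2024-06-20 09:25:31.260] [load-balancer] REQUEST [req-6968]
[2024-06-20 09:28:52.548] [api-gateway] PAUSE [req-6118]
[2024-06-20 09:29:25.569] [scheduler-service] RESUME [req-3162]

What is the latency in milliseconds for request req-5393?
318

To calculate latency:

1. Find REQUEST with id req-5393: 2024-06-20 09:10:06.881
2. Find RESPONSE with id req-5393: 2024-06-20 09:10:07.199
3. Latency: 2024-06-20 09:10:07.199 - 2024-06-20 09:10:06.881 = 318ms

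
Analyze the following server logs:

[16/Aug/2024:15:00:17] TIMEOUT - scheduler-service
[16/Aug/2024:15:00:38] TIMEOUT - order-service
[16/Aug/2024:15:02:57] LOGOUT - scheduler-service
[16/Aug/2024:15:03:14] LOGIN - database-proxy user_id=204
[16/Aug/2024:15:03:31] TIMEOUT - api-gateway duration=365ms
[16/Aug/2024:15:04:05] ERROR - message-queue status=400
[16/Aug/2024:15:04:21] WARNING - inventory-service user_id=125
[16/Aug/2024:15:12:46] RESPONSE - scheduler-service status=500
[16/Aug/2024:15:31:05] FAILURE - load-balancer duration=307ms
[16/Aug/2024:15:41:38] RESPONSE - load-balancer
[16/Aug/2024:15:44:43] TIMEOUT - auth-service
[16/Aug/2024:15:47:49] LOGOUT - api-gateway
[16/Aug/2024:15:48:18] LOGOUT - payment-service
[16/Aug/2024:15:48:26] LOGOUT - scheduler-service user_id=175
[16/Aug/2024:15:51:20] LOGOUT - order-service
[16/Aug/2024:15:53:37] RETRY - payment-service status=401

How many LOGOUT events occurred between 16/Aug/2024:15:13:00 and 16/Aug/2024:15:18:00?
0

To count events in the time window:

1. Window boundaries: 16/Aug/2024:15:13:00 to 16/Aug/2024:15:18:00
2. Filter for LOGOUT events within this window
3. Count matching events: 0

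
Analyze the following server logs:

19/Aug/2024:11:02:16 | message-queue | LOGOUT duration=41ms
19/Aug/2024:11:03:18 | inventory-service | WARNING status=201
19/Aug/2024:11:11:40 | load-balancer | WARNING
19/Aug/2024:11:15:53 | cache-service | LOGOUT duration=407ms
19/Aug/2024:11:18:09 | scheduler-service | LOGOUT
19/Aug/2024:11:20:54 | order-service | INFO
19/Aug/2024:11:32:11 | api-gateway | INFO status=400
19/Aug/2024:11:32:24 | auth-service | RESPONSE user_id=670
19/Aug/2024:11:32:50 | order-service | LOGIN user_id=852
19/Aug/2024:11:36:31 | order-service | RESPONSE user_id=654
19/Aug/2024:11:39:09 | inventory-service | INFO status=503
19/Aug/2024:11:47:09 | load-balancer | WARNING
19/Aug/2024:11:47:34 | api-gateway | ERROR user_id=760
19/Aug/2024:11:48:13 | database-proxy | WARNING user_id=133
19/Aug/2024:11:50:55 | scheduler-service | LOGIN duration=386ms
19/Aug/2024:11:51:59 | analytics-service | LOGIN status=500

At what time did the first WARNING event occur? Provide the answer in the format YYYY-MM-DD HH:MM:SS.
2024-08-19 11:03:18

To find the first event:

1. Filter for all WARNING events
2. Sort by timestamp
3. Select the first one
4. Timestamp: 2024-08-19 11:03:18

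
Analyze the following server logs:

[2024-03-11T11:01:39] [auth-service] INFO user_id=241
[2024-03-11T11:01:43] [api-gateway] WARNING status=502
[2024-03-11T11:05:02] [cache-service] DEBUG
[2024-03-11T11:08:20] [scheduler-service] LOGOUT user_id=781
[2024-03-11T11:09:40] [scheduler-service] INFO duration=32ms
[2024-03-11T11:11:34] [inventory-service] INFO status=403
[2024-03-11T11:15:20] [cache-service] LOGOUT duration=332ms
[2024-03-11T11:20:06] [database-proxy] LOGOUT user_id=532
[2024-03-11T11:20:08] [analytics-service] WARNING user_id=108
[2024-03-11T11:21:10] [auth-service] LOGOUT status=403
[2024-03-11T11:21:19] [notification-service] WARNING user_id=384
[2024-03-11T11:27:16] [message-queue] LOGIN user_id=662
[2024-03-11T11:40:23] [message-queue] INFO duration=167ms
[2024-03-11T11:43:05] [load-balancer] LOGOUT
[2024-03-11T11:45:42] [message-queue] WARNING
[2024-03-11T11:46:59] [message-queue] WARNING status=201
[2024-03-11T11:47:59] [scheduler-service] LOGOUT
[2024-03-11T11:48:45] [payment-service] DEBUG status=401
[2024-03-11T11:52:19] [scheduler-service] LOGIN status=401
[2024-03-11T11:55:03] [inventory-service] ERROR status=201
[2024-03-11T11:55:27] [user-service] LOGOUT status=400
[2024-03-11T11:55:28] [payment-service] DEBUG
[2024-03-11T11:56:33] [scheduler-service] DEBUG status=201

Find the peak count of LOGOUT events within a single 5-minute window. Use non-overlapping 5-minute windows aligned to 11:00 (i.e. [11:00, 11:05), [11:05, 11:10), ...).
2

To find the burst window:

1. Divide the log period into non-overlapping 5-minute windows starting at 11:00
2. Count LOGOUT events in each window
3. Find the window with maximum count
4. Maximum events in a window: 2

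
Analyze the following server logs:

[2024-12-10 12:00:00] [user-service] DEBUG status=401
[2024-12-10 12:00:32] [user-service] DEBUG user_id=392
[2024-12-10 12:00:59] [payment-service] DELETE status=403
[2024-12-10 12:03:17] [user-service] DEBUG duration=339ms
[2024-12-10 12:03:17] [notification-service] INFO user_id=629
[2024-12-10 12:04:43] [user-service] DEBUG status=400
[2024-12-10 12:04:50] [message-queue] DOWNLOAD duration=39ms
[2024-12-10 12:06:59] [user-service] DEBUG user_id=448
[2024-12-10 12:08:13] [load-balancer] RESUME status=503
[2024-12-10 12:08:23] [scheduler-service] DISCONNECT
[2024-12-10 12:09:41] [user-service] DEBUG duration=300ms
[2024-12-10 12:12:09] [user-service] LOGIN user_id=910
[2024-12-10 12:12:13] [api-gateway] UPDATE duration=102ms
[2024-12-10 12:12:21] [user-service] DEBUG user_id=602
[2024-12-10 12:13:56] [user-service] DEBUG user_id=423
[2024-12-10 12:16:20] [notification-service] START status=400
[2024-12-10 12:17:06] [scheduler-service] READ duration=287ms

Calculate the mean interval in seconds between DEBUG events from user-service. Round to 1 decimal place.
119.4

To calculate average interval:

1. Find all DEBUG events for user-service in order
2. Calculate time gaps between consecutive events
3. Compute mean of gaps: 836 / 7 = 119.4 seconds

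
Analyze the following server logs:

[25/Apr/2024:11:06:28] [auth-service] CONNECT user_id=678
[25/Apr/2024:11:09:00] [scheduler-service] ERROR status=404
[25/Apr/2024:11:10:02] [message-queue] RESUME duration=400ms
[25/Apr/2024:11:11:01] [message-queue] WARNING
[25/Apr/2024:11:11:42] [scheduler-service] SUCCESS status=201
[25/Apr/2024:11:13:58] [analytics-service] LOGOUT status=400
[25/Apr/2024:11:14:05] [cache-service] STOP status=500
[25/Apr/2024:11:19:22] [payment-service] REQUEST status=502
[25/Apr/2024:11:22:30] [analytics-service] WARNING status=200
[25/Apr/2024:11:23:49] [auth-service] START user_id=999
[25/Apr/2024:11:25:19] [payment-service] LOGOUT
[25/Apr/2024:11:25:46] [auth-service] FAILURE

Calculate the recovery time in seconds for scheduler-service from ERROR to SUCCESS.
162

To calculate recovery time:

1. Find ERROR event for scheduler-service: 25/Apr/2024:11:09:00
2. Find next SUCCESS event for scheduler-service: 25/Apr/2024:11:11:42
3. Recovery time: 25/Apr/2024:11:11:42 - 25/Apr/2024:11:09:00 = 162 seconds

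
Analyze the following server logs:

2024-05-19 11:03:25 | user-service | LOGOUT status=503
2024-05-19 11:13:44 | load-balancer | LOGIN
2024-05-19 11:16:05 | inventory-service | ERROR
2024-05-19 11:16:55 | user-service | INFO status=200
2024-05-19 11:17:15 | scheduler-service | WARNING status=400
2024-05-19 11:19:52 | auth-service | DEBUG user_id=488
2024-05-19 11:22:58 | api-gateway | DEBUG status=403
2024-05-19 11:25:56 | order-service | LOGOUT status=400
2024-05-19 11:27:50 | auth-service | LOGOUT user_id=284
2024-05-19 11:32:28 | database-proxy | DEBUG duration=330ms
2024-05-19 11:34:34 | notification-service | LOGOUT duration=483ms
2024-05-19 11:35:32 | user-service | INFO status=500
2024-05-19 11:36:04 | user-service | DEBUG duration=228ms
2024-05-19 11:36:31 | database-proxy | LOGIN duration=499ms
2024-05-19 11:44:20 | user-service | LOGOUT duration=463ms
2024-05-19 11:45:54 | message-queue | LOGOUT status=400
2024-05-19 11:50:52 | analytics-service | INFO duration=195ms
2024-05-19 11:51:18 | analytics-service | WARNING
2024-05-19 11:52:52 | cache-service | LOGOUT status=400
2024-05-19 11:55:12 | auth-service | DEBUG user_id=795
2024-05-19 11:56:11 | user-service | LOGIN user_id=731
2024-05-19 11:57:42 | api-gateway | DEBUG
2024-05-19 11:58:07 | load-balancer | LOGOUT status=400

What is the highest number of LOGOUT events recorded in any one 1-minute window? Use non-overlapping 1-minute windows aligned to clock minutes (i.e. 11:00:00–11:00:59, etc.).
1

To find the burst window:

1. Divide the log period into non-overlapping 1-minute windows starting at 11:00
2. Count LOGOUT events in each window
3. Find the window with maximum count
4. Maximum events in a window: 1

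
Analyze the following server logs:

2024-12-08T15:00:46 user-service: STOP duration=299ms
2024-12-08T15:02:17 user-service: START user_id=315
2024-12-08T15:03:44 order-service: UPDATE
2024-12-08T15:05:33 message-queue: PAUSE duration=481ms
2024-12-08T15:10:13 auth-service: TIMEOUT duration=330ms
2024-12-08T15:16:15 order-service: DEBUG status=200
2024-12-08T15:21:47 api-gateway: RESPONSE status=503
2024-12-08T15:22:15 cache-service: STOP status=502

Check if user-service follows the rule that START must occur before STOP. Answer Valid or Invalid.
Invalid

To validate ordering:

1. Required order: START → STOP
2. Rule: START must occur before STOP
3. Check actual order of events for user-service
4. Result: Invalid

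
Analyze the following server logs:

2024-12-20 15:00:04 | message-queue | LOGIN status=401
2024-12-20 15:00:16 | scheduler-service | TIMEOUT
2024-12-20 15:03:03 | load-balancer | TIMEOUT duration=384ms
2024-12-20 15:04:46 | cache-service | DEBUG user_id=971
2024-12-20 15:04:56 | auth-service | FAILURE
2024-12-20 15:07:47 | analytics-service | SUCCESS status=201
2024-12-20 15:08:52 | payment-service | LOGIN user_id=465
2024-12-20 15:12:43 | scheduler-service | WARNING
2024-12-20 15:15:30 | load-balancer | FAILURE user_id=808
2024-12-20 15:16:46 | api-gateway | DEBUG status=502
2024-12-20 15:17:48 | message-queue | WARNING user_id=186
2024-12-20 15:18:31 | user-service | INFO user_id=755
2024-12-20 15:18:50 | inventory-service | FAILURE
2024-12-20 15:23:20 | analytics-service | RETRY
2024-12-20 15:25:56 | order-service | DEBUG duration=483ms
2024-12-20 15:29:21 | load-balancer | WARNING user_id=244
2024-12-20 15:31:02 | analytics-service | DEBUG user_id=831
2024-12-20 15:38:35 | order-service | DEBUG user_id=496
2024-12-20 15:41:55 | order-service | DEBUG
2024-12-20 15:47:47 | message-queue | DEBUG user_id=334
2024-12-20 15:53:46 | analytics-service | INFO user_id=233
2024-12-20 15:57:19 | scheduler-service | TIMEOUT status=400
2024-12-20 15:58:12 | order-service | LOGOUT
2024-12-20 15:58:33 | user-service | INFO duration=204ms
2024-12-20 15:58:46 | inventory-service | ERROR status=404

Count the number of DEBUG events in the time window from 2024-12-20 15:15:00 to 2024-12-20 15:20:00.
1

To count events in the time window:

1. Window boundaries: 2024-12-20 15:15:00 to 2024-12-20 15:20:00
2. Filter for DEBUG events within this window
3. Count matching events: 1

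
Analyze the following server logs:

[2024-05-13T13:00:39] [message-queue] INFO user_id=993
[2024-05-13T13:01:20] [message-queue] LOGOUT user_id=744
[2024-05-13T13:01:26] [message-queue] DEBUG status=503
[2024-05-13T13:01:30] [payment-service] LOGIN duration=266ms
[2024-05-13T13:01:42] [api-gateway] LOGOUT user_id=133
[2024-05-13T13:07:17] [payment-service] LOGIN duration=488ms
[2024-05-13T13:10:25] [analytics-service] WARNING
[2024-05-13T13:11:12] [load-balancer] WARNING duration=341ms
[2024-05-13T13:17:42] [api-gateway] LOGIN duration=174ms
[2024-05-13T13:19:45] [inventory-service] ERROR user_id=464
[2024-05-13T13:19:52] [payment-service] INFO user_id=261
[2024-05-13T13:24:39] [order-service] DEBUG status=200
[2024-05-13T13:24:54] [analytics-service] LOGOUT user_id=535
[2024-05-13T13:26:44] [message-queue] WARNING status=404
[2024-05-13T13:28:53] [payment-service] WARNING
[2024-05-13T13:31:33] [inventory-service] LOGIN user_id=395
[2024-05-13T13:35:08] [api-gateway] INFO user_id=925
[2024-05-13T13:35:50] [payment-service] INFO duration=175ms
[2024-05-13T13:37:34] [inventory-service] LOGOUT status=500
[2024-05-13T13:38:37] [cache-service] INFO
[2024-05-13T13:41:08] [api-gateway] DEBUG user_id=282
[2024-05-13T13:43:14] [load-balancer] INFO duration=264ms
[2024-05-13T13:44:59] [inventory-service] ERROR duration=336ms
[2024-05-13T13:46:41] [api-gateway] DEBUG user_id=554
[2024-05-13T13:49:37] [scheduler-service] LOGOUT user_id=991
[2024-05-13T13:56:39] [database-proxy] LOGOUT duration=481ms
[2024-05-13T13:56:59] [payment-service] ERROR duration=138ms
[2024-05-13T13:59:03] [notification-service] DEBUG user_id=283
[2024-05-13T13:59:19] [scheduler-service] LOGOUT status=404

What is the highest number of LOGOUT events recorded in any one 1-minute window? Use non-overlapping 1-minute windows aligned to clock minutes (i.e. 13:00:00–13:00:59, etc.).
2

To find the burst window:

1. Divide the log period into non-overlapping 1-minute windows starting at 13:00
2. Count LOGOUT events in each window
3. Find the window with maximum count
4. Maximum events in a window: 2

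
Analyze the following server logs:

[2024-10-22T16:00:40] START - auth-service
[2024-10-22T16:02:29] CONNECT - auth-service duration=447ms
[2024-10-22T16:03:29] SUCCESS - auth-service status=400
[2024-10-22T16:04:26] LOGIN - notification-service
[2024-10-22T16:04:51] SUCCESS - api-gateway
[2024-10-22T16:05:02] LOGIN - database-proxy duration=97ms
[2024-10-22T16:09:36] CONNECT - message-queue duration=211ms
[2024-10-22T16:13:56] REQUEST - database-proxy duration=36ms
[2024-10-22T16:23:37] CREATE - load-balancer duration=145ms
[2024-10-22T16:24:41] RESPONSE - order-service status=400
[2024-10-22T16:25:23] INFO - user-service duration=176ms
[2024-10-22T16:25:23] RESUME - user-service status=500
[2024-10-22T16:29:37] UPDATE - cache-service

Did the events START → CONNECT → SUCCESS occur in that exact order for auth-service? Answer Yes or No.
Yes

To verify sequence order:

1. Find all events in sequence START → CONNECT → SUCCESS for auth-service
2. Extract their timestamps
3. Check if timestamps are in ascending order
4. Result: Yes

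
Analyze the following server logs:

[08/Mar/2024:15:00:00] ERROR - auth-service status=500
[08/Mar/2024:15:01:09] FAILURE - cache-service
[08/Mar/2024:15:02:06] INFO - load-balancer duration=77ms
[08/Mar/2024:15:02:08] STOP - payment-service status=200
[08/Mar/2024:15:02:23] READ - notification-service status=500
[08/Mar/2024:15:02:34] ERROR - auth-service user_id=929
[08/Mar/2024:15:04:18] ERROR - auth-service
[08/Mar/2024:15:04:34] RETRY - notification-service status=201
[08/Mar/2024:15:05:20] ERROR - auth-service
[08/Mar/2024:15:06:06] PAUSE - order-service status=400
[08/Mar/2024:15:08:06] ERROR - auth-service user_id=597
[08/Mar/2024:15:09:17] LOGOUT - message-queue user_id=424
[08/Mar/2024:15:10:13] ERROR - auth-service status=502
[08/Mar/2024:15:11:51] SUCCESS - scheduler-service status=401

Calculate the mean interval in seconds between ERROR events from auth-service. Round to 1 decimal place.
122.6

To calculate average interval:

1. Find all ERROR events for auth-service in order
2. Calculate time gaps between consecutive events
3. Compute mean of gaps: 613 / 5 = 122.6 seconds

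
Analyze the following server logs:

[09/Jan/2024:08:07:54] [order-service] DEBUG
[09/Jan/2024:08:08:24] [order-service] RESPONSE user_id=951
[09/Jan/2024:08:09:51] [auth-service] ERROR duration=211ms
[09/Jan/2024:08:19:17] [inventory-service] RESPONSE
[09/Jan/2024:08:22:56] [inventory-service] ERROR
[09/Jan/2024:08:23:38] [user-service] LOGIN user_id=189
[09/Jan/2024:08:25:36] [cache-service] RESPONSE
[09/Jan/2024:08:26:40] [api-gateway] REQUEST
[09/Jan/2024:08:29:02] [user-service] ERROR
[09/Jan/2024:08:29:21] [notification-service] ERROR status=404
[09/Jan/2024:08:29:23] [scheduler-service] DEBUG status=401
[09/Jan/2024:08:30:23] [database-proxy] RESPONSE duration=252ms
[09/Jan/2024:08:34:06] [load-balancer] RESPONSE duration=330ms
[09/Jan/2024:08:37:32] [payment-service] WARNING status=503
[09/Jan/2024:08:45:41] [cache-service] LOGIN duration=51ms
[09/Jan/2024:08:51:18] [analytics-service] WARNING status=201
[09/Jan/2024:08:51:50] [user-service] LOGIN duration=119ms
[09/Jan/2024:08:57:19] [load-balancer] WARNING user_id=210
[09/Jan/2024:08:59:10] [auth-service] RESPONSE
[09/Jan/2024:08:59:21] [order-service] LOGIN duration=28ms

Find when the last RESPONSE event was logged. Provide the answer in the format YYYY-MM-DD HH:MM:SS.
2024-01-09 08:59:10

To find the last event:

1. Filter for all RESPONSE events
2. Sort by timestamp
3. Select the last one
4. Timestamp: 2024-01-09 08:59:10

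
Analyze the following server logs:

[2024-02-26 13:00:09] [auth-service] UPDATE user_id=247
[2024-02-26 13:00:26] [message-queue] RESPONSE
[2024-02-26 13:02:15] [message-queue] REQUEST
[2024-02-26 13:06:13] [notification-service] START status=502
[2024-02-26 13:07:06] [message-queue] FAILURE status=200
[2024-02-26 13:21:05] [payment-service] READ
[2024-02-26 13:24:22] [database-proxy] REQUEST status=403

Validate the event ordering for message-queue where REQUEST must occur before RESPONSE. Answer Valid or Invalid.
Invalid

To validate ordering:

1. Required order: REQUEST → RESPONSE
2. Rule: REQUEST must occur before RESPONSE
3. Check actual order of events for message-queue
4. Result: Invalid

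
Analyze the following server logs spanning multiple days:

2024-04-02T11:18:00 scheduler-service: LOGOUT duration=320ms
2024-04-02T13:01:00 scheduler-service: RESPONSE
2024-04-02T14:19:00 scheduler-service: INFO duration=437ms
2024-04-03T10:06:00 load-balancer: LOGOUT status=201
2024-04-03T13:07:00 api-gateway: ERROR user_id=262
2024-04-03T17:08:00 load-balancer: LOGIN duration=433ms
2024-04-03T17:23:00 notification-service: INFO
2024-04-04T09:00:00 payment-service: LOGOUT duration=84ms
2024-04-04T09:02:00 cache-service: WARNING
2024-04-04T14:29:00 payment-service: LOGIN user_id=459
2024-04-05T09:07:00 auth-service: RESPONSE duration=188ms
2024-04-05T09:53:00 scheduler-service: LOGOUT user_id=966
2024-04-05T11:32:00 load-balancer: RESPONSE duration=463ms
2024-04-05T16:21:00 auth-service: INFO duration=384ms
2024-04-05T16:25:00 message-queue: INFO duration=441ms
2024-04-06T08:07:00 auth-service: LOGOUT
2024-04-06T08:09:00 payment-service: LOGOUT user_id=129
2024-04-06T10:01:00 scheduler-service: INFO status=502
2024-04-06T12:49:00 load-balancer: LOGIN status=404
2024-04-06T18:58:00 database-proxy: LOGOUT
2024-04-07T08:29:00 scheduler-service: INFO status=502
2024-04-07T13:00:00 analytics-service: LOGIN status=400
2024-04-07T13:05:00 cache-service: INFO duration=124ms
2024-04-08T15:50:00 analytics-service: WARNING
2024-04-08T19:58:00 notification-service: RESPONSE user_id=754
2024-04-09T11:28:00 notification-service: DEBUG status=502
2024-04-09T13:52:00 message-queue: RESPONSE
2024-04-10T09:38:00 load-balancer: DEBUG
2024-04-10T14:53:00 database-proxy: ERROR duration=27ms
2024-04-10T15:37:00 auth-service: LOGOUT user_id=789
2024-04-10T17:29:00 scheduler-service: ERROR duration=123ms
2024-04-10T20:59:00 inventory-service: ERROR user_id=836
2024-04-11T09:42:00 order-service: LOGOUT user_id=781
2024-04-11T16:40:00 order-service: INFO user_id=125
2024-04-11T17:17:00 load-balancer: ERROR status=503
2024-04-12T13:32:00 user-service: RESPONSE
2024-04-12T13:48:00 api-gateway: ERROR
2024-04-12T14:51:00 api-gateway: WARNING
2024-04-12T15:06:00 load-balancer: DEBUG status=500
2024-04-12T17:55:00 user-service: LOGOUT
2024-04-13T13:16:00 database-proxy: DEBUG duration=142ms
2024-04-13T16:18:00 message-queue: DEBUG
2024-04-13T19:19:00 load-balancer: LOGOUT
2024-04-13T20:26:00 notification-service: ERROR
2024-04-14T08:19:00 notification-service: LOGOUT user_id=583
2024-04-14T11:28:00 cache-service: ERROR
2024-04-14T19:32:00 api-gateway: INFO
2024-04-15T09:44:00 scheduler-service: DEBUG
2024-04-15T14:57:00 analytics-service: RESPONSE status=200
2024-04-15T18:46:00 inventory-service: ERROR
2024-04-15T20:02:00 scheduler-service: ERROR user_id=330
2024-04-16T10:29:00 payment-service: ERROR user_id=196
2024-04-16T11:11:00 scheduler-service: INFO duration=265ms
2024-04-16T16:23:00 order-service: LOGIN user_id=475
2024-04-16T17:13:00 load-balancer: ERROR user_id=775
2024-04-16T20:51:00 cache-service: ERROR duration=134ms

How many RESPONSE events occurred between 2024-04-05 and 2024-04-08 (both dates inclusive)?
3

To filter by date range:

1. Date range: 2024-04-05 through 2024-04-08, both dates inclusive
2. Filter for RESPONSE events whose date falls in this range
3. Count matching events: 3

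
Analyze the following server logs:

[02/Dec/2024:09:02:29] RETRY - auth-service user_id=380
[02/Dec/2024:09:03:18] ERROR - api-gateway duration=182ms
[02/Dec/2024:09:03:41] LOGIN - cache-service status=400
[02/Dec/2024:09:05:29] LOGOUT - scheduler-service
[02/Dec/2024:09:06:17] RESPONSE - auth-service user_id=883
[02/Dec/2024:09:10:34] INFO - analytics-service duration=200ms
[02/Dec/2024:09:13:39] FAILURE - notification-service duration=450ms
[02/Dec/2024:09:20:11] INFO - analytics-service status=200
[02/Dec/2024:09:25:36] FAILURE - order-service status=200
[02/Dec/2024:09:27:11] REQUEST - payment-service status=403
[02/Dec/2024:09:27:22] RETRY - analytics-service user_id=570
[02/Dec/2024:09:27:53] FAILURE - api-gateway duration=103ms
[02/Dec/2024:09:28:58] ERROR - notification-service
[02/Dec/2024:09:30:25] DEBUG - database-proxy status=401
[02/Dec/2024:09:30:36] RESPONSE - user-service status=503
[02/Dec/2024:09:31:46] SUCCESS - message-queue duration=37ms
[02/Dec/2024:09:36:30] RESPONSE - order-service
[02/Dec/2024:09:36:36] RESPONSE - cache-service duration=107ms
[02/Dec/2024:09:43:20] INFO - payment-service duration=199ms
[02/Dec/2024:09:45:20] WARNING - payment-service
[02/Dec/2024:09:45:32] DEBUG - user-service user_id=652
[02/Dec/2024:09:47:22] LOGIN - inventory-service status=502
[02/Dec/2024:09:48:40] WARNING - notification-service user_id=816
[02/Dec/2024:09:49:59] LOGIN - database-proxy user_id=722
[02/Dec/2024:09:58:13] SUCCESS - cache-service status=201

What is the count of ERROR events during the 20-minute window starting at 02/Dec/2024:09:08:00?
0

To count events in the time window:

1. Window boundaries: 02/Dec/2024:09:08:00 to 02/Dec/2024:09:28:00
2. Filter for ERROR events within this window
3. Count matching events: 0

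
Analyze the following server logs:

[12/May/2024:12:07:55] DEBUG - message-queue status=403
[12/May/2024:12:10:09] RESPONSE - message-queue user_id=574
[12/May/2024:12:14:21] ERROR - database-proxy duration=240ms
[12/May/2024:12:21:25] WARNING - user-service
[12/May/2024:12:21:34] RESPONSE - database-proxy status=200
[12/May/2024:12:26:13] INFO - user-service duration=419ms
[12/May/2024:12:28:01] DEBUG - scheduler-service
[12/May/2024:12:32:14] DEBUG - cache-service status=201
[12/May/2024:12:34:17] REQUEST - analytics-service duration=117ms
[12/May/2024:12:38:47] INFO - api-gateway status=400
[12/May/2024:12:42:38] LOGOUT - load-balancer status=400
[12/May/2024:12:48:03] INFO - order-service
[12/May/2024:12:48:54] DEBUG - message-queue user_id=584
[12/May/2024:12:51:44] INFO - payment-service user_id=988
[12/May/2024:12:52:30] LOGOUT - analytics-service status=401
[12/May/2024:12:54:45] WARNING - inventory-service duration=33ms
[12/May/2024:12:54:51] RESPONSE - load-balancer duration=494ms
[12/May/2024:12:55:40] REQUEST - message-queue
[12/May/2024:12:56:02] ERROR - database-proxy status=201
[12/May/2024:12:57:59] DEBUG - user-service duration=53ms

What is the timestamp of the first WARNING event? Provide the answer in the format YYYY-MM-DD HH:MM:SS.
2024-05-12 12:21:25

To find the first event:

1. Filter for all WARNING events
2. Sort by timestamp
3. Select the first one
4. Timestamp: 2024-05-12 12:21:25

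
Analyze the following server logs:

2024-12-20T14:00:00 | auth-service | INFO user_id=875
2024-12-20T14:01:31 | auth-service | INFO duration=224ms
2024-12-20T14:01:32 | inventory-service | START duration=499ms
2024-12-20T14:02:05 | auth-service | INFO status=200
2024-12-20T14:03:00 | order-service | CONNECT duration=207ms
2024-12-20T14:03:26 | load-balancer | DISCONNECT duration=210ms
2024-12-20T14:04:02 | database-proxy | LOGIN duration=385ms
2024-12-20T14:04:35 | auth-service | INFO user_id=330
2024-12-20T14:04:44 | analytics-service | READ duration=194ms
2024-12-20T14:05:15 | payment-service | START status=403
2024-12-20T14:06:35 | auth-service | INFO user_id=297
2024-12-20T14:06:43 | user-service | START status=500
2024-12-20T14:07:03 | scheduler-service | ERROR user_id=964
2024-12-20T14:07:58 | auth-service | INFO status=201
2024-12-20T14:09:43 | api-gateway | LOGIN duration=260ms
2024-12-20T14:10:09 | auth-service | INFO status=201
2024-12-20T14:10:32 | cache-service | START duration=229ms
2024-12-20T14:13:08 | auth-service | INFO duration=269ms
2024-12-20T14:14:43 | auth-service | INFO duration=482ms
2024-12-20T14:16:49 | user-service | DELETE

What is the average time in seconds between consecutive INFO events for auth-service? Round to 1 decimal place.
110.4

To calculate average interval:

1. Find all INFO events for auth-service in order
2. Calculate time gaps between consecutive events
3. Compute mean of gaps: 883 / 8 = 110.4 seconds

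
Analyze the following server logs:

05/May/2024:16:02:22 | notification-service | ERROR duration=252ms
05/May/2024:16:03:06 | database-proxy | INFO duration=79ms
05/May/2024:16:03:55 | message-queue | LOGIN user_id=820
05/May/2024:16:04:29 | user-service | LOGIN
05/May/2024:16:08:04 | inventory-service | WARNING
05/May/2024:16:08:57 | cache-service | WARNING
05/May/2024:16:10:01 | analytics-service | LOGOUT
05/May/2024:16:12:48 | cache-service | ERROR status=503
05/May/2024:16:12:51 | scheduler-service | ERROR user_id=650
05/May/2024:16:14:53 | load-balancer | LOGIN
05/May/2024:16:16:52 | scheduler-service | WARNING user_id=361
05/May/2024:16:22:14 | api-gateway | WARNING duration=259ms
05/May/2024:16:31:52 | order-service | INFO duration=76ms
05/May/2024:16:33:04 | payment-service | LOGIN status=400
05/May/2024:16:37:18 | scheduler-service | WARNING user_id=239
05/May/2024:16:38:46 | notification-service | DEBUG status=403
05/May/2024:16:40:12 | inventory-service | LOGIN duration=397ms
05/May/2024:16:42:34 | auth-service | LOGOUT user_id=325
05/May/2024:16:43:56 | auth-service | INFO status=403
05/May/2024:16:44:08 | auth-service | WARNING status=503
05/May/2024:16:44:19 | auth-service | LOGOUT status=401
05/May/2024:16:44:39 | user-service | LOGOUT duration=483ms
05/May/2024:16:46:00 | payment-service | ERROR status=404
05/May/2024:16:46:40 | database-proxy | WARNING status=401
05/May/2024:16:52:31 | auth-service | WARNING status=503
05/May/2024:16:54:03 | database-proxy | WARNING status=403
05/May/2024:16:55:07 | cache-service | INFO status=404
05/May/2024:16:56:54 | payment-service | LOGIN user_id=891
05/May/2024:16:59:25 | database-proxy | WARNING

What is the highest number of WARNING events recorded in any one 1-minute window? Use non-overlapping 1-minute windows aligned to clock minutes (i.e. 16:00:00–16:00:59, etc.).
2

To find the burst window:

1. Divide the log period into non-overlapping 1-minute windows starting at 16:00
2. Count WARNING events in each window
3. Find the window with maximum count
4. Maximum events in a window: 2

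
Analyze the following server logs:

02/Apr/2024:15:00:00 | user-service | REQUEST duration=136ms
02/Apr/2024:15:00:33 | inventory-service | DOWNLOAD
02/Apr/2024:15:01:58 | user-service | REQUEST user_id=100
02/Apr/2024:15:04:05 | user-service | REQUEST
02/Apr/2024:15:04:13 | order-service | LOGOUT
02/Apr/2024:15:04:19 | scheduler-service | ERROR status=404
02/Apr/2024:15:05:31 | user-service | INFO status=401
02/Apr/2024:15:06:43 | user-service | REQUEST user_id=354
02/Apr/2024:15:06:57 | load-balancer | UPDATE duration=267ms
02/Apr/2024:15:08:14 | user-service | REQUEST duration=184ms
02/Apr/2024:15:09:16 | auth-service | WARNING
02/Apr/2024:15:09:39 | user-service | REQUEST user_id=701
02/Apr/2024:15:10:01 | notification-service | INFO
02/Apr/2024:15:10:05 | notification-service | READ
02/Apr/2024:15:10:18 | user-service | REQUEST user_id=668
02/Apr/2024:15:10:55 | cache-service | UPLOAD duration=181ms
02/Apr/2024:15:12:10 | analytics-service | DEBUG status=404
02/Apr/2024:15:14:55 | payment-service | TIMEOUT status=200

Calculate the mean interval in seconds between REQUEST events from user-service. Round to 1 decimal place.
103.0

To calculate average interval:

1. Find all REQUEST events for user-service in order
2. Calculate time gaps between consecutive events
3. Compute mean of gaps: 618 / 6 = 103.0 seconds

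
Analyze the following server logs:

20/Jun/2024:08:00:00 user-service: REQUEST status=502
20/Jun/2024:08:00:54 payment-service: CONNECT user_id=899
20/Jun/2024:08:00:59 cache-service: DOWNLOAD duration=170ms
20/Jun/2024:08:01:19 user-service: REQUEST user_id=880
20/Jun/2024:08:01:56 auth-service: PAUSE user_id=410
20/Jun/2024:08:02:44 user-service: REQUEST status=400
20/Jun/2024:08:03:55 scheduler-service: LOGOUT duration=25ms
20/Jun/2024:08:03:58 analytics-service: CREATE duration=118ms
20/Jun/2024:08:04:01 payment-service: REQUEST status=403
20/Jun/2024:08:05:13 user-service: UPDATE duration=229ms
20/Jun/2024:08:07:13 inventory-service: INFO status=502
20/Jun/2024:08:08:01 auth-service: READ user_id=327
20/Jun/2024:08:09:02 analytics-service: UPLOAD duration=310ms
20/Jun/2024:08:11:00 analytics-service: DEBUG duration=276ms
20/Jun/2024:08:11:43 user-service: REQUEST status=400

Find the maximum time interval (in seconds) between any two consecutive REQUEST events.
462

To find the longest gap:

1. Extract all REQUEST events in chronological order
2. Calculate time differences between consecutive events
3. Find the maximum difference
4. Longest gap: 462 seconds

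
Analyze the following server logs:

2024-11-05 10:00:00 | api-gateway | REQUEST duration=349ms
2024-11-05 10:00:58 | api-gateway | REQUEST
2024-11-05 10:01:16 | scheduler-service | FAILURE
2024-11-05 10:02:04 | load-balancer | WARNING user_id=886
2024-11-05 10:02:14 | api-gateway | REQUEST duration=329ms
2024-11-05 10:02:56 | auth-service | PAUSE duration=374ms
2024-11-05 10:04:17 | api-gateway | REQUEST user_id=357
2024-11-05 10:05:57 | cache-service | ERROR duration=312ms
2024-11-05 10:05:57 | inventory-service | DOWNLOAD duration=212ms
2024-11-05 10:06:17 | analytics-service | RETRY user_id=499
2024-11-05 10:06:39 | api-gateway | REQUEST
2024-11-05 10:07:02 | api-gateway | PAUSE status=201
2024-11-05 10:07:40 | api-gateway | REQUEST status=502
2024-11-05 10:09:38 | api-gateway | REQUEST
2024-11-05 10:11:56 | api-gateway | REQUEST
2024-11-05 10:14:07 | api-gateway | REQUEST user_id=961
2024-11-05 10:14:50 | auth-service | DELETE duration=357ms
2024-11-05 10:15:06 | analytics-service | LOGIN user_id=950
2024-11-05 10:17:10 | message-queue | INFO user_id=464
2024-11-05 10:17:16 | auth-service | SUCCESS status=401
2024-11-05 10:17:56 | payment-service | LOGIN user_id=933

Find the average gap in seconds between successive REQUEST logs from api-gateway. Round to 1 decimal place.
105.9

To calculate average interval:

1. Find all REQUEST events for api-gateway in order
2. Calculate time gaps between consecutive events
3. Compute mean of gaps: 847 / 8 = 105.9 seconds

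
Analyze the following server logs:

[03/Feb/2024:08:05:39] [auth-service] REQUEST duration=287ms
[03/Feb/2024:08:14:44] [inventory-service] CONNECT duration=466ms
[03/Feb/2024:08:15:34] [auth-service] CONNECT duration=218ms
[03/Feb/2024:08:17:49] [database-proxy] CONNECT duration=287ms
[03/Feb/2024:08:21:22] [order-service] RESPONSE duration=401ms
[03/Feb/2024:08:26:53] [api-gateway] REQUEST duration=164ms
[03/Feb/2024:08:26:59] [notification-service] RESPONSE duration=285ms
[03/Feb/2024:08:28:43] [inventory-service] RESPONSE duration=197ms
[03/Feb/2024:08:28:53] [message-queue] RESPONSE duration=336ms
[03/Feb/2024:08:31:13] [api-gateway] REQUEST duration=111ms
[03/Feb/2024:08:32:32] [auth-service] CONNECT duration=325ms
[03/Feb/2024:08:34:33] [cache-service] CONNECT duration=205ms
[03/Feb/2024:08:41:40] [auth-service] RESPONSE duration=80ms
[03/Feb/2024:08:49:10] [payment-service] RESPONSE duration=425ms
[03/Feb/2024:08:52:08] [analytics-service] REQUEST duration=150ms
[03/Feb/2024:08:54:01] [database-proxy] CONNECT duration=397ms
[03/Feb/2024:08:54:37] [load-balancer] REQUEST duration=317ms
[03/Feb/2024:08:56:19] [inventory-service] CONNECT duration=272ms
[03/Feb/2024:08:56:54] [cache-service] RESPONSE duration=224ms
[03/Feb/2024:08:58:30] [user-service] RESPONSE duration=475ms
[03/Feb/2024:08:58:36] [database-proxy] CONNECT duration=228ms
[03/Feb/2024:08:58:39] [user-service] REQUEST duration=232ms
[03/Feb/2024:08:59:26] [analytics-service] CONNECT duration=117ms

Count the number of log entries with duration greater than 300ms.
8

To count timeouts:

1. Threshold: 300ms
2. Extract duration from each log entry
3. Count entries where duration > 300
4. Timeout count: 8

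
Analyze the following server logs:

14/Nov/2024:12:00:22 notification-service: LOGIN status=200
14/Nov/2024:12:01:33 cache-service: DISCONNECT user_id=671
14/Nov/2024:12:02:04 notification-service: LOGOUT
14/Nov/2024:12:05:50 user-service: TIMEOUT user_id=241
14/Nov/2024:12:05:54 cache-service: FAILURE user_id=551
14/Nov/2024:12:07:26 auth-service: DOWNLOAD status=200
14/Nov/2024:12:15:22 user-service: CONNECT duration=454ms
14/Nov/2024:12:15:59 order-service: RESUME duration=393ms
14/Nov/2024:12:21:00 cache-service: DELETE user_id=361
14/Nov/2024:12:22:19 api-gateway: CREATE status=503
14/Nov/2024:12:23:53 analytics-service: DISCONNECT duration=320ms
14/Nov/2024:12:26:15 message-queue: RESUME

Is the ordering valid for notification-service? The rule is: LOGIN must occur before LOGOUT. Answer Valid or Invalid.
Valid

To validate ordering:

1. Required order: LOGIN → LOGOUT
2. Rule: LOGIN must occur before LOGOUT
3. Check actual order of events for notification-service
4. Result: Valid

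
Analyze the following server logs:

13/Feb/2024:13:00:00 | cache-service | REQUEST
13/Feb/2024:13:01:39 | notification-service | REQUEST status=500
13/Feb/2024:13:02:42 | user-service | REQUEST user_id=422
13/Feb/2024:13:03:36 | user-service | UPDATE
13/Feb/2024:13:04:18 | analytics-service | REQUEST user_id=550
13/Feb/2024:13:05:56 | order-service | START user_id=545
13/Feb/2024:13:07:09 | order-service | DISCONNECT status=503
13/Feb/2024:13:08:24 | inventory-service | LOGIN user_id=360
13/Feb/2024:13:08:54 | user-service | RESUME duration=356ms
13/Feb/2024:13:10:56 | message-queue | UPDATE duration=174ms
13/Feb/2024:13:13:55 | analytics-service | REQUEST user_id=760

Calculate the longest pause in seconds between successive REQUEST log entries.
577

To find the longest gap:

1. Extract all REQUEST events in chronological order
2. Calculate time differences between consecutive events
3. Find the maximum difference
4. Longest gap: 577 seconds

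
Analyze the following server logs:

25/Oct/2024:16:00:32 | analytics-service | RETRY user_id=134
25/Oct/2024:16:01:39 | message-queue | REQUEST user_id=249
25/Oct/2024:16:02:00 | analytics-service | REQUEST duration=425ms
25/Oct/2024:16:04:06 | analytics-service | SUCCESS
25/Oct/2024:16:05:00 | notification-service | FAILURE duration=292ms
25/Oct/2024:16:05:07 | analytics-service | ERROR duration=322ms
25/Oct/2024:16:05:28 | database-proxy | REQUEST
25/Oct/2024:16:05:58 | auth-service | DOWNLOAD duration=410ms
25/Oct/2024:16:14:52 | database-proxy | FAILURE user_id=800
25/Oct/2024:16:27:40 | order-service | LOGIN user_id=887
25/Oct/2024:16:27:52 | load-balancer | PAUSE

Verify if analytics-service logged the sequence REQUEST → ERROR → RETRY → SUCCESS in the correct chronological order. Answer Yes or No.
No

To verify sequence order:

1. Find all events in sequence REQUEST → ERROR → RETRY → SUCCESS for analytics-service
2. Extract their timestamps
3. Check if timestamps are in ascending order
4. Result: No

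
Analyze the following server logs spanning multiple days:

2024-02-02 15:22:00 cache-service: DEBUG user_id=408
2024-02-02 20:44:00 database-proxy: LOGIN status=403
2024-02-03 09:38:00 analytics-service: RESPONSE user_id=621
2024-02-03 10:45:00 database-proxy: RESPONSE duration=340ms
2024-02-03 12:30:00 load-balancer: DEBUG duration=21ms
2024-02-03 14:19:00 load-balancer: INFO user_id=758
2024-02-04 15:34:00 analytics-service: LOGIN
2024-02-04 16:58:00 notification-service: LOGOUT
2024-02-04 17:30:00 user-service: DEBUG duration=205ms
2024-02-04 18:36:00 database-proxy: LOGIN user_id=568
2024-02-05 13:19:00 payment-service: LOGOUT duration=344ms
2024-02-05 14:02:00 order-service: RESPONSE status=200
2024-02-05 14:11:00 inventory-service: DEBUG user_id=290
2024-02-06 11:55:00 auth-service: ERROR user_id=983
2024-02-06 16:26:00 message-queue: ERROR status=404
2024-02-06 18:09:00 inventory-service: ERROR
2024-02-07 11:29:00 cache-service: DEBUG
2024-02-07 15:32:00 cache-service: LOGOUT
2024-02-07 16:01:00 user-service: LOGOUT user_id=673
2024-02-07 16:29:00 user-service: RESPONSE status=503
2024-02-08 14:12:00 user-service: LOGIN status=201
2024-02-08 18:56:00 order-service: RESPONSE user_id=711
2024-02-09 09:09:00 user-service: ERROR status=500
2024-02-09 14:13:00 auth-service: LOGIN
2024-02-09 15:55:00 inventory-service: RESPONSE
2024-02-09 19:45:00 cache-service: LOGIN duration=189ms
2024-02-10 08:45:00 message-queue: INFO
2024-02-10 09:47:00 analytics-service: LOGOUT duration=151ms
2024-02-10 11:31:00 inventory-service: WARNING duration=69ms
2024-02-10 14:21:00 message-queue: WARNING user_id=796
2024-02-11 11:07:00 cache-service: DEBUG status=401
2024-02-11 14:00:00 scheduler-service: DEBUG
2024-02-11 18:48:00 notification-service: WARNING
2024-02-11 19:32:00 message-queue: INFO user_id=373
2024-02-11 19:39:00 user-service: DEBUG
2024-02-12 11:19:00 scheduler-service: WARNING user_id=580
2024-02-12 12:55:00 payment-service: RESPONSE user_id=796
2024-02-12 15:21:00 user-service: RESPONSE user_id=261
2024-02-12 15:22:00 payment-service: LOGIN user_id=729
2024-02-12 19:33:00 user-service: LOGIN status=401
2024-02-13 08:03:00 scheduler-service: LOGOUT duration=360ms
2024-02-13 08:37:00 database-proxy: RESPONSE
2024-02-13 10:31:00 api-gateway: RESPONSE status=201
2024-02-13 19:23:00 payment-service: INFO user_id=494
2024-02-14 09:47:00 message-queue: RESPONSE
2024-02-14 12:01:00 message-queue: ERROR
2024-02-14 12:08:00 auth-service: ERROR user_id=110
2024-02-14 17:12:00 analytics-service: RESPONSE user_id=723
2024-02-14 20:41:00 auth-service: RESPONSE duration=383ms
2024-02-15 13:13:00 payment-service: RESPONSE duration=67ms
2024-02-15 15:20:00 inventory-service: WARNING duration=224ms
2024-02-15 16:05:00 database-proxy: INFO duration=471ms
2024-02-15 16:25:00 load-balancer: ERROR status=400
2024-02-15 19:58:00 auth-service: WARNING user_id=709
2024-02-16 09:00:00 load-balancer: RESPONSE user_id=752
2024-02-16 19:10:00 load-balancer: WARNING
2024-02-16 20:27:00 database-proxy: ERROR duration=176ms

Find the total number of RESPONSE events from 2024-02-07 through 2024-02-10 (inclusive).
3

To filter by date range:

1. Date range: 2024-02-07 through 2024-02-10, both dates inclusive
2. Filter for RESPONSE events whose date falls in this range
3. Count matching events: 3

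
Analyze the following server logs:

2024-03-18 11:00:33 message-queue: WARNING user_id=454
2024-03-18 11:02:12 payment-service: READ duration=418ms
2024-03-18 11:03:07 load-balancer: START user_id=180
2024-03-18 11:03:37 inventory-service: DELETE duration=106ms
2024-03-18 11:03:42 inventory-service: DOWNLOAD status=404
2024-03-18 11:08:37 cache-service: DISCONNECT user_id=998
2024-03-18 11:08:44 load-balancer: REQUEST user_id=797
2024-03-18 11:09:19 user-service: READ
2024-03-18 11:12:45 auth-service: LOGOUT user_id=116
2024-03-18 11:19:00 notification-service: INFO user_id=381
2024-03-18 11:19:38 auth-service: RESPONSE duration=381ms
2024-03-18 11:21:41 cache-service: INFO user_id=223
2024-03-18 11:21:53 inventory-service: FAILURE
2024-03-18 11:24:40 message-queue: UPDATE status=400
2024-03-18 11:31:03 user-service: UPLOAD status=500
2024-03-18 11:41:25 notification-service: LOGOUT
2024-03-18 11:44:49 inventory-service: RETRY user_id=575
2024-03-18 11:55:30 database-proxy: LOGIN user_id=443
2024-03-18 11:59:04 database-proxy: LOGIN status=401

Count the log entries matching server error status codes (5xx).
1

To find matching entries:

1. Pattern to match: server error status codes (5xx)
2. Scan each log entry for the pattern
3. Count matches: 1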